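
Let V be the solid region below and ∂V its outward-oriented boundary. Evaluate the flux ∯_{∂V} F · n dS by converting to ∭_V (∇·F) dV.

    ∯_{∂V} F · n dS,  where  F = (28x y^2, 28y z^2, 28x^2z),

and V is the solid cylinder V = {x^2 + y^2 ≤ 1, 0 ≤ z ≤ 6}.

By the divergence theorem,

    ∯_{∂V} F · n dS = ∭_V (∇ · F) dV.

Compute the divergence:
    ∇ · F = ∂F_x/∂x + ∂F_y/∂y + ∂F_z/∂z = 28y^2 + 28z^2 + 28x^2 = 28x^2 + 28y^2 + 28z^2.

In cylindrical coordinates, x = r cos(θ), y = r sin(θ), z = z, dV = r dr dθ dz, with 0 ≤ r ≤ 1, 0 ≤ θ ≤ 2π, 0 ≤ z ≤ 6.

The integrand, after substitution and multiplying by the volume element, becomes (28r^2 + 28z^2) · r, so

    ∭_V (∇·F) dV = ∫_0^{2π} ∫_0^{1} ∫_0^{6} (28r^2 + 28z^2) · r dz dr dθ.

Inner (z from 0 to 6): 168r (r^2 + 12).
Middle (r from 0 to 1): 1050.
Outer (θ from 0 to 2π): 2100π.

Therefore ∯_{∂V} F · n dS = 2100π.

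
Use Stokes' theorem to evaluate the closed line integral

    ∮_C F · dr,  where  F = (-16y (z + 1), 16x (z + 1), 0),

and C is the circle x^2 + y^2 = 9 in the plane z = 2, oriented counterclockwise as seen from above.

Let S be the flat disk x^2 + y^2 ≤ 9 in the plane z = 2, with upward unit normal n̂ = ẑ. By Stokes' theorem,

    ∮_C F · dr = ∬_S (∇ × F) · n̂ dS = ∬_D (curl F)_z dA,

where D is the disk x^2 + y^2 ≤ 9.

Compute the curl of F = (-16y (z + 1), 16x (z + 1), 0):
    (∇ × F)_x = ∂F_z/∂y - ∂F_y/∂z = -16x,
    (∇ × F)_y = ∂F_x/∂z - ∂F_z/∂x = -16y,
    (∇ × F)_z = ∂F_y/∂x - ∂F_x/∂y = 32z + 32.

On z = 2, (curl F)_z = 96.

Convert to polar (x = r cos θ, y = r sin θ, dA = r dr dθ); the integrand becomes 96, so

    ∬_D (curl F)_z dA = ∫_0^{2π} ∫_0^{3} (96) · r dr dθ.

Inner (r from 0 to 3): 432.
Outer (θ from 0 to 2π): 864π.

Therefore ∮_C F · dr = 864π.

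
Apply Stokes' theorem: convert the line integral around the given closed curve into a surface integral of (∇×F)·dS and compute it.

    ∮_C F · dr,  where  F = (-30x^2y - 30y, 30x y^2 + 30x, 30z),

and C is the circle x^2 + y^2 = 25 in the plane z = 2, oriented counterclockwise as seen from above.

Let S be the flat disk x^2 + y^2 ≤ 25 in the plane z = 2, with upward unit normal n̂ = ẑ. By Stokes' theorem,

    ∮_C F · dr = ∬_S (∇ × F) · n̂ dS = ∬_D (curl F)_z dA,

where D is the disk x^2 + y^2 ≤ 25.

Compute the curl of F = (-30x^2y - 30y, 30x y^2 + 30x, 30z):
    (∇ × F)_x = ∂F_z/∂y - ∂F_y/∂z = 0,
    (∇ × F)_y = ∂F_x/∂z - ∂F_z/∂x = 0,
    (∇ × F)_z = ∂F_y/∂x - ∂F_x/∂y = 30x^2 + 30y^2 + 60.

On z = 2, (curl F)_z = 30x^2 + 30y^2 + 60.

Convert to polar (x = r cos θ, y = r sin θ, dA = r dr dθ); the integrand becomes 30r^2 + 60, so

    ∬_D (curl F)_z dA = ∫_0^{2π} ∫_0^{5} (30r^2 + 60) · r dr dθ.

Inner (r from 0 to 5): 10875/2.
Outer (θ from 0 to 2π): 10875π.

Therefore ∮_C F · dr = 10875π.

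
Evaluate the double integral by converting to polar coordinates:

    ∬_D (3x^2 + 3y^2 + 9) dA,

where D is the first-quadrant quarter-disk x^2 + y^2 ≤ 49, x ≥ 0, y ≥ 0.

The region D is 0 ≤ r ≤ 7, 0 ≤ θ ≤ π/2 in polar coordinates, where x = r cos(θ), y = r sin(θ), and dA = r dr dθ.

Under the substitution, the integrand becomes 3r^2 + 9, so

    ∬_D (3x^2 + 3y^2 + 9) dA = ∫_{0}^{π/2} ∫_{0}^{7} (3r^2 + 9) · r dr dθ.

Inner integral (in r): ∫_{0}^{7} (3r^2 + 9) · r dr = 8085/4.

Outer integral (in θ): ∫_{0}^{π/2} (8085/4) dθ = 8085π/8.

Therefore ∬_D (3x^2 + 3y^2 + 9) dA = 8085π/8.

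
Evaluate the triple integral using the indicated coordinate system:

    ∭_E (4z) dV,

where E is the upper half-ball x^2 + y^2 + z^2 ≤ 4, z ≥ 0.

In spherical coordinates, x = ρ sin(φ) cos(θ), y = ρ sin(φ) sin(θ), z = ρ cos(φ), and dV = ρ^2 sin(φ) dρ dφ dθ.

The integrand becomes 4ρ cos(φ), so

    ∭_E (4z) dV = ∫_{0}^{2π} ∫_{0}^{π/2} ∫_{0}^{2} (4ρ cos(φ)) · ρ^2 sin(φ) dρ dφ dθ.

Inner (ρ): 8sin(2φ).
Middle (φ): 8.
Outer (θ): 16π.

Therefore the triple integral equals 16π.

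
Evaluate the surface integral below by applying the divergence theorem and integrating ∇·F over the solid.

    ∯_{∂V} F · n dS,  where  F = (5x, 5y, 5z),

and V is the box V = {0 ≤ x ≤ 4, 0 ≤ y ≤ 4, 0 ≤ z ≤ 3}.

By the divergence theorem,

    ∯_{∂V} F · n dS = ∭_V (∇ · F) dV.

Compute the divergence:
    ∇ · F = ∂F_x/∂x + ∂F_y/∂y + ∂F_z/∂z = 5 + 5 + 5 = 15.

V is a rectangular box, so dV = dx dy dz with 0 ≤ x ≤ 4, 0 ≤ y ≤ 4, 0 ≤ z ≤ 3.

Integrate (15) over V as an iterated integral:

    ∭_V (∇·F) dV = ∫_0^{4} ∫_0^{4} ∫_0^{3} (15) dz dy dx.

Inner (z from 0 to 3): 45.
Middle (y from 0 to 4): 180.
Outer (x from 0 to 4): 720.

Therefore ∯_{∂V} F · n dS = 720.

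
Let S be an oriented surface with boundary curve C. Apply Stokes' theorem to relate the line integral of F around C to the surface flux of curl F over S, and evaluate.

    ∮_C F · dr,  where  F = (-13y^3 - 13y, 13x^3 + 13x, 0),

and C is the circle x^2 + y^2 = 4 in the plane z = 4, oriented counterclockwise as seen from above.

Let S be the flat disk x^2 + y^2 ≤ 4 in the plane z = 4, with upward unit normal n̂ = ẑ. By Stokes' theorem,

    ∮_C F · dr = ∬_S (∇ × F) · n̂ dS = ∬_D (curl F)_z dA,

where D is the disk x^2 + y^2 ≤ 4.

Compute the curl of F = (-13y^3 - 13y, 13x^3 + 13x, 0):
    (∇ × F)_x = ∂F_z/∂y - ∂F_y/∂z = 0,
    (∇ × F)_y = ∂F_x/∂z - ∂F_z/∂x = 0,
    (∇ × F)_z = ∂F_y/∂x - ∂F_x/∂y = 39x^2 + 39y^2 + 26.

On z = 4, (curl F)_z = 39x^2 + 39y^2 + 26.

Convert to polar (x = r cos θ, y = r sin θ, dA = r dr dθ); the integrand becomes 39r^2 + 26, so

    ∬_D (curl F)_z dA = ∫_0^{2π} ∫_0^{2} (39r^2 + 26) · r dr dθ.

Inner (r from 0 to 2): 208.
Outer (θ from 0 to 2π): 416π.

Therefore ∮_C F · dr = 416π.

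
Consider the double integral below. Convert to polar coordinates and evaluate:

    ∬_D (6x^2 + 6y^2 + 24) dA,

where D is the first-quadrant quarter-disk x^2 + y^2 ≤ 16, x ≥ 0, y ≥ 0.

The region D is 0 ≤ r ≤ 4, 0 ≤ θ ≤ π/2 in polar coordinates, where x = r cos(θ), y = r sin(θ), and dA = r dr dθ.

Under the substitution, the integrand becomes 6r^2 + 24, so

    ∬_D (6x^2 + 6y^2 + 24) dA = ∫_{0}^{π/2} ∫_{0}^{4} (6r^2 + 24) · r dr dθ.

Inner integral (in r): ∫_{0}^{4} (6r^2 + 24) · r dr = 576.

Outer integral (in θ): ∫_{0}^{π/2} (576) dθ = 288π.

Therefore ∬_D (6x^2 + 6y^2 + 24) dA = 288π.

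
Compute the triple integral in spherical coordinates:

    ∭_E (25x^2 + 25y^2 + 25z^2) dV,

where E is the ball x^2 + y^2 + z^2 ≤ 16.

In spherical coordinates, x = ρ sin(φ) cos(θ), y = ρ sin(φ) sin(θ), z = ρ cos(φ), and dV = ρ^2 sin(φ) dρ dφ dθ.

The integrand becomes 25ρ^2, so

    ∭_E (25x^2 + 25y^2 + 25z^2) dV = ∫_{0}^{2π} ∫_{0}^{π} ∫_{0}^{4} (25ρ^2) · ρ^2 sin(φ) dρ dφ dθ.

Inner (ρ): 5120sin(φ).
Middle (φ): 10240.
Outer (θ): 20480π.

Therefore the triple integral equals 20480π.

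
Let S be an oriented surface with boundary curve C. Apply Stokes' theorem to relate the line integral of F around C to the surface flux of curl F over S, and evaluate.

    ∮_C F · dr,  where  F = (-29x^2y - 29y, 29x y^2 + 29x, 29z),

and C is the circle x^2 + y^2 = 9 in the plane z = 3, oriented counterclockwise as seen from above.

Let S be the flat disk x^2 + y^2 ≤ 9 in the plane z = 3, with upward unit normal n̂ = ẑ. By Stokes' theorem,

    ∮_C F · dr = ∬_S (∇ × F) · n̂ dS = ∬_D (curl F)_z dA,

where D is the disk x^2 + y^2 ≤ 9.

Compute the curl of F = (-29x^2y - 29y, 29x y^2 + 29x, 29z):
    (∇ × F)_x = ∂F_z/∂y - ∂F_y/∂z = 0,
    (∇ × F)_y = ∂F_x/∂z - ∂F_z/∂x = 0,
    (∇ × F)_z = ∂F_y/∂x - ∂F_x/∂y = 29x^2 + 29y^2 + 58.

On z = 3, (curl F)_z = 29x^2 + 29y^2 + 58.

Convert to polar (x = r cos θ, y = r sin θ, dA = r dr dθ); the integrand becomes 29r^2 + 58, so

    ∬_D (curl F)_z dA = ∫_0^{2π} ∫_0^{3} (29r^2 + 58) · r dr dθ.

Inner (r from 0 to 3): 3393/4.
Outer (θ from 0 to 2π): 3393π/2.

Therefore ∮_C F · dr = 3393π/2.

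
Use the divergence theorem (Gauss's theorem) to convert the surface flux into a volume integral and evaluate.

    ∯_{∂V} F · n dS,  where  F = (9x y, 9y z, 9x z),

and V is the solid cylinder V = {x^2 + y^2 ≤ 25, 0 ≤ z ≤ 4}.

By the divergence theorem,

    ∯_{∂V} F · n dS = ∭_V (∇ · F) dV.

Compute the divergence:
    ∇ · F = ∂F_x/∂x + ∂F_y/∂y + ∂F_z/∂z = 9y + 9z + 9x = 9x + 9y + 9z.

In cylindrical coordinates, x = r cos(θ), y = r sin(θ), z = z, dV = r dr dθ dz, with 0 ≤ r ≤ 5, 0 ≤ θ ≤ 2π, 0 ≤ z ≤ 4.

The integrand, after substitution and multiplying by the volume element, becomes (9sqrt(2)r sin(θ + π/4) + 9z) · r, so

    ∭_V (∇·F) dV = ∫_0^{2π} ∫_0^{5} ∫_0^{4} (9sqrt(2)r sin(θ + π/4) + 9z) · r dz dr dθ.

Inner (z from 0 to 4): 36r (sqrt(2)r sin(θ + π/4) + 2).
Middle (r from 0 to 5): 1500sqrt(2)sin(θ + π/4) + 900.
Outer (θ from 0 to 2π): 1800π.

Therefore ∯_{∂V} F · n dS = 1800π.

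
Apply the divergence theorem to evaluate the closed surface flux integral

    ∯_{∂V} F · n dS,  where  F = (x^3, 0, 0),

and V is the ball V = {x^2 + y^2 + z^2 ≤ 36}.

By the divergence theorem,

    ∯_{∂V} F · n dS = ∭_V (∇ · F) dV.

Compute the divergence:
    ∇ · F = ∂F_x/∂x + ∂F_y/∂y + ∂F_z/∂z = 3x^2 + 0 + 0 = 3x^2.

In spherical coordinates, x = ρ sin(φ) cos(θ), y = ρ sin(φ) sin(θ), z = ρ cos(φ), dV = ρ^2 sin(φ) dρ dφ dθ, with 0 ≤ ρ ≤ 6, 0 ≤ φ ≤ π, 0 ≤ θ ≤ 2π.

The integrand, after substitution and multiplying by the volume element, becomes (3ρ^2sin(φ)^2cos(θ)^2) · ρ^2 sin(φ), so

    ∭_V (∇·F) dV = ∫_0^{2π} ∫_0^{π} ∫_0^{6} (3ρ^2sin(φ)^2cos(θ)^2) · ρ^2 sin(φ) dρ dφ dθ.

Inner (ρ from 0 to 6): 23328sin(φ)^3cos(θ)^2/5.
Middle (φ from 0 to π): 31104cos(θ)^2/5.
Outer (θ from 0 to 2π): 31104π/5.

Therefore ∯_{∂V} F · n dS = 31104π/5.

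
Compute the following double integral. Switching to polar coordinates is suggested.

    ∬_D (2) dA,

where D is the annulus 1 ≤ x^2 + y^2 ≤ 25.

The region D is 1 ≤ r ≤ 5, 0 ≤ θ ≤ 2π in polar coordinates, where x = r cos(θ), y = r sin(θ), and dA = r dr dθ.

Under the substitution, the integrand becomes 2, so

    ∬_D (2) dA = ∫_{0}^{2π} ∫_{1}^{5} (2) · r dr dθ.

Inner integral (in r): ∫_{1}^{5} (2) · r dr = 24.

Outer integral (in θ): ∫_{0}^{2π} (24) dθ = 48π.

Therefore ∬_D (2) dA = 48π.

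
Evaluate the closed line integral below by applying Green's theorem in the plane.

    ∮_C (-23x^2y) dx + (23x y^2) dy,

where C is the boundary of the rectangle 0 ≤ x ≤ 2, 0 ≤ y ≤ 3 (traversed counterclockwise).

Green's theorem converts the closed line integral into a double integral over the enclosed region D:

    ∮_C P dx + Q dy = ∬_D (∂Q/∂x - ∂P/∂y) dA.

Here P = -23x^2y, Q = 23x y^2, so

    ∂Q/∂x = 23y^2,    ∂P/∂y = -23x^2,
    ∂Q/∂x - ∂P/∂y = 23x^2 + 23y^2.

D is the region 0 ≤ x ≤ 2, 0 ≤ y ≤ 3. Evaluating the double integral:

    ∬_D (23x^2 + 23y^2) dA = ∫_0^{2} ∫_0^{3} (23x^2 + 23y^2) dy dx.

Inner (y from 0 to 3): 69x^2 + 207.
Outer (x from 0 to 2): 598.

Therefore ∮_C P dx + Q dy = 598.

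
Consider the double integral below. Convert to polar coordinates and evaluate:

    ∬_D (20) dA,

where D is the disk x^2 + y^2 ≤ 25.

The region D is 0 ≤ r ≤ 5, 0 ≤ θ ≤ 2π in polar coordinates, where x = r cos(θ), y = r sin(θ), and dA = r dr dθ.

Under the substitution, the integrand becomes 20, so

    ∬_D (20) dA = ∫_{0}^{2π} ∫_{0}^{5} (20) · r dr dθ.

Inner integral (in r): ∫_{0}^{5} (20) · r dr = 250.

Outer integral (in θ): ∫_{0}^{2π} (250) dθ = 500π.

Therefore ∬_D (20) dA = 500π.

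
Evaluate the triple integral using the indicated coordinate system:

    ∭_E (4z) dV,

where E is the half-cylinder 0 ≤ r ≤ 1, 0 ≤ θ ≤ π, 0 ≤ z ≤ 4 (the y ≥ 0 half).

In cylindrical coordinates, x = r cos(θ), y = r sin(θ), z = z, and dV = r dr dθ dz.

The integrand becomes 4z, so

    ∭_E (4z) dV = ∫_{0}^{π} ∫_{0}^{1} ∫_{0}^{4} (4z) · r dz dr dθ.

Inner (z): 32r.
Middle (r from 0 to 1): 16.
Outer (θ): 16π.

Therefore the triple integral equals 16π.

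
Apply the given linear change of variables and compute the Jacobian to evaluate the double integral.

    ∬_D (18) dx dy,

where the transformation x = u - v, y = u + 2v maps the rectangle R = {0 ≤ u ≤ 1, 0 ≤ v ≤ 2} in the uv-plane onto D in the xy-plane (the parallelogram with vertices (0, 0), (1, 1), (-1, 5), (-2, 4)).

Compute the Jacobian determinant of (x, y) with respect to (u, v):

    ∂(x,y)/∂(u,v) = | 1  -1 | = (1)(2) - (-1)(1) = 3.
                   | 1  2 |

Its absolute value is |J| = 3 (the area scaling factor).

Substituting x = u - v, y = u + 2v into the integrand,

    18 → 18,

so the integral becomes

    ∬_R (18) · |J| du dv = ∫_0^1 ∫_0^2 (54) dv du.

Inner (v): 108.
Outer (u): 108.

Therefore ∬_D (18) dx dy = 108.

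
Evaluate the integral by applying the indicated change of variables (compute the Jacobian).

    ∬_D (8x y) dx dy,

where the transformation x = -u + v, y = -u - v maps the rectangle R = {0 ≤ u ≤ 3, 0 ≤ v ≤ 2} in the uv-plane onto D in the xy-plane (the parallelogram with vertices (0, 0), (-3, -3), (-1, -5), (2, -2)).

Compute the Jacobian determinant of (x, y) with respect to (u, v):

    ∂(x,y)/∂(u,v) = | -1  1 | = (-1)(-1) - (1)(-1) = 2.
                   | -1  -1 |

Its absolute value is |J| = 2 (the area scaling factor).

Substituting x = -u + v, y = -u - v into the integrand,

    8x y → 8u^2 - 8v^2,

so the integral becomes

    ∬_R (8u^2 - 8v^2) · |J| du dv = ∫_0^3 ∫_0^2 (16u^2 - 16v^2) dv du.

Inner (v): 32u^2 - 128/3.
Outer (u): 160.

Therefore ∬_D (8x y) dx dy = 160.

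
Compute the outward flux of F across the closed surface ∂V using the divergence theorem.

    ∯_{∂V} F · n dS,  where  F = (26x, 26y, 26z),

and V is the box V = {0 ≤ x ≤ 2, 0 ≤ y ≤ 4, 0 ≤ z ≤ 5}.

By the divergence theorem,

    ∯_{∂V} F · n dS = ∭_V (∇ · F) dV.

Compute the divergence:
    ∇ · F = ∂F_x/∂x + ∂F_y/∂y + ∂F_z/∂z = 26 + 26 + 26 = 78.

V is a rectangular box, so dV = dx dy dz with 0 ≤ x ≤ 2, 0 ≤ y ≤ 4, 0 ≤ z ≤ 5.

Integrate (78) over V as an iterated integral:

    ∭_V (∇·F) dV = ∫_0^{2} ∫_0^{4} ∫_0^{5} (78) dz dy dx.

Inner (z from 0 to 5): 390.
Middle (y from 0 to 4): 1560.
Outer (x from 0 to 2): 3120.

Therefore ∯_{∂V} F · n dS = 3120.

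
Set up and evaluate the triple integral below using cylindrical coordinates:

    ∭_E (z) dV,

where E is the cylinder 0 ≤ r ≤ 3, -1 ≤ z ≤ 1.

In cylindrical coordinates, x = r cos(θ), y = r sin(θ), z = z, and dV = r dr dθ dz.

The integrand becomes z, so

    ∭_E (z) dV = ∫_{0}^{2π} ∫_{0}^{3} ∫_{-1}^{1} (z) · r dz dr dθ.

Inner (z): 0.
Middle (r from 0 to 3): 0.
Outer (θ): 0.

Therefore the triple integral equals 0.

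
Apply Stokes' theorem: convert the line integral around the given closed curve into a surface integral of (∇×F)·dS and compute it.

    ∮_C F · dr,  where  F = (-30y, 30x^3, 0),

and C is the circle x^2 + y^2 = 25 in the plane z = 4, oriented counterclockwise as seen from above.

Let S be the flat disk x^2 + y^2 ≤ 25 in the plane z = 4, with upward unit normal n̂ = ẑ. By Stokes' theorem,

    ∮_C F · dr = ∬_S (∇ × F) · n̂ dS = ∬_D (curl F)_z dA,

where D is the disk x^2 + y^2 ≤ 25.

Compute the curl of F = (-30y, 30x^3, 0):
    (∇ × F)_x = ∂F_z/∂y - ∂F_y/∂z = 0,
    (∇ × F)_y = ∂F_x/∂z - ∂F_z/∂x = 0,
    (∇ × F)_z = ∂F_y/∂x - ∂F_x/∂y = 90x^2 + 30.

On z = 4, (curl F)_z = 90x^2 + 30.

Convert to polar (x = r cos θ, y = r sin θ, dA = r dr dθ); the integrand becomes 90r^2cos(θ)^2 + 30, so

    ∬_D (curl F)_z dA = ∫_0^{2π} ∫_0^{5} (90r^2cos(θ)^2 + 30) · r dr dθ.

Inner (r from 0 to 5): 28125cos(θ)^2/2 + 375.
Outer (θ from 0 to 2π): 29625π/2.

Therefore ∮_C F · dr = 29625π/2.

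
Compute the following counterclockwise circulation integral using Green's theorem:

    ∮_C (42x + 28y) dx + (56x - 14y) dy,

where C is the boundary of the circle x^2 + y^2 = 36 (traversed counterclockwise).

Green's theorem converts the closed line integral into a double integral over the enclosed region D:

    ∮_C P dx + Q dy = ∬_D (∂Q/∂x - ∂P/∂y) dA.

Here P = 42x + 28y, Q = 56x - 14y, so

    ∂Q/∂x = 56,    ∂P/∂y = 28,
    ∂Q/∂x - ∂P/∂y = 28.

D is the region x^2 + y^2 ≤ 36. Evaluating the double integral:

In polar coordinates (x = r cos θ, y = r sin θ, dA = r dr dθ) the integrand becomes 28, so

    ∬_D (28) dA = ∫_0^{2π} ∫_0^{6} (28) · r dr dθ.

Inner (r from 0 to 6): 504.
Outer (θ from 0 to 2π): 1008π.

Therefore ∮_C P dx + Q dy = 1008π.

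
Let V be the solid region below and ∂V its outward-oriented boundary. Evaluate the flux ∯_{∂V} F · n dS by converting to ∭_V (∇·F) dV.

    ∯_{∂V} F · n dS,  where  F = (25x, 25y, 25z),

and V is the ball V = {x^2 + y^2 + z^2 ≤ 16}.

By the divergence theorem,

    ∯_{∂V} F · n dS = ∭_V (∇ · F) dV.

Compute the divergence:
    ∇ · F = ∂F_x/∂x + ∂F_y/∂y + ∂F_z/∂z = 25 + 25 + 25 = 75.

In spherical coordinates, x = ρ sin(φ) cos(θ), y = ρ sin(φ) sin(θ), z = ρ cos(φ), dV = ρ^2 sin(φ) dρ dφ dθ, with 0 ≤ ρ ≤ 4, 0 ≤ φ ≤ π, 0 ≤ θ ≤ 2π.

The integrand, after substitution and multiplying by the volume element, becomes (75) · ρ^2 sin(φ), so

    ∭_V (∇·F) dV = ∫_0^{2π} ∫_0^{π} ∫_0^{4} (75) · ρ^2 sin(φ) dρ dφ dθ.

Inner (ρ from 0 to 4): 1600sin(φ).
Middle (φ from 0 to π): 3200.
Outer (θ from 0 to 2π): 6400π.

Therefore ∯_{∂V} F · n dS = 6400π.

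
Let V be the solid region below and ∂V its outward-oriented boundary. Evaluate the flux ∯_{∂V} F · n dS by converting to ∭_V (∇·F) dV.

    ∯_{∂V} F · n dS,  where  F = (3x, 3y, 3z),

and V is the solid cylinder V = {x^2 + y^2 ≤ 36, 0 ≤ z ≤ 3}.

By the divergence theorem,

    ∯_{∂V} F · n dS = ∭_V (∇ · F) dV.

Compute the divergence:
    ∇ · F = ∂F_x/∂x + ∂F_y/∂y + ∂F_z/∂z = 3 + 3 + 3 = 9.

In cylindrical coordinates, x = r cos(θ), y = r sin(θ), z = z, dV = r dr dθ dz, with 0 ≤ r ≤ 6, 0 ≤ θ ≤ 2π, 0 ≤ z ≤ 3.

The integrand, after substitution and multiplying by the volume element, becomes (9) · r, so

    ∭_V (∇·F) dV = ∫_0^{2π} ∫_0^{6} ∫_0^{3} (9) · r dz dr dθ.

Inner (z from 0 to 3): 27r.
Middle (r from 0 to 6): 486.
Outer (θ from 0 to 2π): 972π.

Therefore ∯_{∂V} F · n dS = 972π.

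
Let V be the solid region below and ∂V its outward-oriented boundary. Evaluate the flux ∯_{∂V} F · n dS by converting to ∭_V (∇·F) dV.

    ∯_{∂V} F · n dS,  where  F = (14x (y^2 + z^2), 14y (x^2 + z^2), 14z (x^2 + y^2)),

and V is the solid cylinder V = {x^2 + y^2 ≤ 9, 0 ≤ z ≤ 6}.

By the divergence theorem,

    ∯_{∂V} F · n dS = ∭_V (∇ · F) dV.

Compute the divergence:
    ∇ · F = ∂F_x/∂x + ∂F_y/∂y + ∂F_z/∂z = 14y^2 + 14z^2 + 14x^2 + 14z^2 + 14x^2 + 14y^2 = 28x^2 + 28y^2 + 28z^2.

In cylindrical coordinates, x = r cos(θ), y = r sin(θ), z = z, dV = r dr dθ dz, with 0 ≤ r ≤ 3, 0 ≤ θ ≤ 2π, 0 ≤ z ≤ 6.

The integrand, after substitution and multiplying by the volume element, becomes (28r^2 + 28z^2) · r, so

    ∭_V (∇·F) dV = ∫_0^{2π} ∫_0^{3} ∫_0^{6} (28r^2 + 28z^2) · r dz dr dθ.

Inner (z from 0 to 6): 168r (r^2 + 12).
Middle (r from 0 to 3): 12474.
Outer (θ from 0 to 2π): 24948π.

Therefore ∯_{∂V} F · n dS = 24948π.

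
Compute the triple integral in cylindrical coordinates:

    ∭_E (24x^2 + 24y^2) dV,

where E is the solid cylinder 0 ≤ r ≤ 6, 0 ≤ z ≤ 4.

In cylindrical coordinates, x = r cos(θ), y = r sin(θ), z = z, and dV = r dr dθ dz.

The integrand becomes 24r^2, so

    ∭_E (24x^2 + 24y^2) dV = ∫_{0}^{2π} ∫_{0}^{6} ∫_{0}^{4} (24r^2) · r dz dr dθ.

Inner (z): 96r^3.
Middle (r from 0 to 6): 31104.
Outer (θ): 62208π.

Therefore the triple integral equals 62208π.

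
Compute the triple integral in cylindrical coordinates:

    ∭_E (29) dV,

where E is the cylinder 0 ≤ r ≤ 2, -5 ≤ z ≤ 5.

In cylindrical coordinates, x = r cos(θ), y = r sin(θ), z = z, and dV = r dr dθ dz.

The integrand becomes 29, so

    ∭_E (29) dV = ∫_{0}^{2π} ∫_{0}^{2} ∫_{-5}^{5} (29) · r dz dr dθ.

Inner (z): 290r.
Middle (r from 0 to 2): 580.
Outer (θ): 1160π.

Therefore the triple integral equals 1160π.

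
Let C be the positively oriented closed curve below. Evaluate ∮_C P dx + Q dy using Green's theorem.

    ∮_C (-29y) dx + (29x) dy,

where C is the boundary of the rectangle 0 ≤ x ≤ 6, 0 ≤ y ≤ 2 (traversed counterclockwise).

Green's theorem converts the closed line integral into a double integral over the enclosed region D:

    ∮_C P dx + Q dy = ∬_D (∂Q/∂x - ∂P/∂y) dA.

Here P = -29y, Q = 29x, so

    ∂Q/∂x = 29,    ∂P/∂y = -29,
    ∂Q/∂x - ∂P/∂y = 58.

D is the region 0 ≤ x ≤ 6, 0 ≤ y ≤ 2. Evaluating the double integral:

    ∬_D (58) dA = ∫_0^{6} ∫_0^{2} (58) dy dx.

Inner (y from 0 to 2): 116.
Outer (x from 0 to 6): 696.

Therefore ∮_C P dx + Q dy = 696.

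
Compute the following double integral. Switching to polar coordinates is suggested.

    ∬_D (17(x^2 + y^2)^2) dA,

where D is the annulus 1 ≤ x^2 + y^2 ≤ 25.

The region D is 1 ≤ r ≤ 5, 0 ≤ θ ≤ 2π in polar coordinates, where x = r cos(θ), y = r sin(θ), and dA = r dr dθ.

Under the substitution, the integrand becomes 17r^4, so

    ∬_D (17(x^2 + y^2)^2) dA = ∫_{0}^{2π} ∫_{1}^{5} (17r^4) · r dr dθ.

Inner integral (in r): ∫_{1}^{5} (17r^4) · r dr = 44268.

Outer integral (in θ): ∫_{0}^{2π} (44268) dθ = 88536π.

Therefore ∬_D (17(x^2 + y^2)^2) dA = 88536π.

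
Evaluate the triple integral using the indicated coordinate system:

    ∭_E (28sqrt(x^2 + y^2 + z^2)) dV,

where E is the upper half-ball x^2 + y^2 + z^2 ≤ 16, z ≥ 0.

In spherical coordinates, x = ρ sin(φ) cos(θ), y = ρ sin(φ) sin(θ), z = ρ cos(φ), and dV = ρ^2 sin(φ) dρ dφ dθ.

The integrand becomes 28ρ, so

    ∭_E (28sqrt(x^2 + y^2 + z^2)) dV = ∫_{0}^{2π} ∫_{0}^{π/2} ∫_{0}^{4} (28ρ) · ρ^2 sin(φ) dρ dφ dθ.

Inner (ρ): 1792sin(φ).
Middle (φ): 1792.
Outer (θ): 3584π.

Therefore the triple integral equals 3584π.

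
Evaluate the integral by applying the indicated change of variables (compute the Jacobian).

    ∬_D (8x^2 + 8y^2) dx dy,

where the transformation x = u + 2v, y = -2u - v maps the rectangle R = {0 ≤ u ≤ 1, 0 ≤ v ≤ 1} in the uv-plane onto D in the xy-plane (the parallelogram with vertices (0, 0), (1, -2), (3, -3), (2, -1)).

Compute the Jacobian determinant of (x, y) with respect to (u, v):

    ∂(x,y)/∂(u,v) = | 1  2 | = (1)(-1) - (2)(-2) = 3.
                   | -2  -1 |

Its absolute value is |J| = 3 (the area scaling factor).

Substituting x = u + 2v, y = -2u - v into the integrand,

    8x^2 + 8y^2 → 40u^2 + 64u v + 40v^2,

so the integral becomes

    ∬_R (40u^2 + 64u v + 40v^2) · |J| du dv = ∫_0^1 ∫_0^1 (120u^2 + 192u v + 120v^2) dv du.

Inner (v): 120u^2 + 96u + 40.
Outer (u): 128.

Therefore ∬_D (8x^2 + 8y^2) dx dy = 128.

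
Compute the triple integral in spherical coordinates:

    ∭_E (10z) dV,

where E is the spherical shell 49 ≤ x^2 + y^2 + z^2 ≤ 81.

In spherical coordinates, x = ρ sin(φ) cos(θ), y = ρ sin(φ) sin(θ), z = ρ cos(φ), and dV = ρ^2 sin(φ) dρ dφ dθ.

The integrand becomes 10ρ cos(φ), so

    ∭_E (10z) dV = ∫_{0}^{2π} ∫_{0}^{π} ∫_{7}^{9} (10ρ cos(φ)) · ρ^2 sin(φ) dρ dφ dθ.

Inner (ρ): 5200sin(2φ).
Middle (φ): 0.
Outer (θ): 0.

Therefore the triple integral equals 0.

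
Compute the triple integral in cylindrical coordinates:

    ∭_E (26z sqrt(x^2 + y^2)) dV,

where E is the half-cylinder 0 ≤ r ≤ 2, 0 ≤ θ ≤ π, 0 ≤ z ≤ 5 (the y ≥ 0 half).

In cylindrical coordinates, x = r cos(θ), y = r sin(θ), z = z, and dV = r dr dθ dz.

The integrand becomes 26r z, so

    ∭_E (26z sqrt(x^2 + y^2)) dV = ∫_{0}^{π} ∫_{0}^{2} ∫_{0}^{5} (26r z) · r dz dr dθ.

Inner (z): 325r^2.
Middle (r from 0 to 2): 2600/3.
Outer (θ): 2600π/3.

Therefore the triple integral equals 2600π/3.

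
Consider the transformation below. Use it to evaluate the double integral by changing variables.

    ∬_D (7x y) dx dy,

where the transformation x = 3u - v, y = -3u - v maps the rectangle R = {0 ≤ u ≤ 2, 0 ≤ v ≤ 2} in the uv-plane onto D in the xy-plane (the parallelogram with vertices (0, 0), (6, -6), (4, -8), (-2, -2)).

Compute the Jacobian determinant of (x, y) with respect to (u, v):

    ∂(x,y)/∂(u,v) = | 3  -1 | = (3)(-1) - (-1)(-3) = -6.
                   | -3  -1 |

Its absolute value is |J| = 6 (the area scaling factor).

Substituting x = 3u - v, y = -3u - v into the integrand,

    7x y → -63u^2 + 7v^2,

so the integral becomes

    ∬_R (-63u^2 + 7v^2) · |J| du dv = ∫_0^2 ∫_0^2 (-378u^2 + 42v^2) dv du.

Inner (v): 112 - 756u^2.
Outer (u): -1792.

Therefore ∬_D (7x y) dx dy = -1792.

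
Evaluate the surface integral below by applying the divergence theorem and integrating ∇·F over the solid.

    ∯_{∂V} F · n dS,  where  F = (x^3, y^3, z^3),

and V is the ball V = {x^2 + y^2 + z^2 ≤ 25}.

By the divergence theorem,

    ∯_{∂V} F · n dS = ∭_V (∇ · F) dV.

Compute the divergence:
    ∇ · F = ∂F_x/∂x + ∂F_y/∂y + ∂F_z/∂z = 3x^2 + 3y^2 + 3z^2.

In spherical coordinates, x = ρ sin(φ) cos(θ), y = ρ sin(φ) sin(θ), z = ρ cos(φ), dV = ρ^2 sin(φ) dρ dφ dθ, with 0 ≤ ρ ≤ 5, 0 ≤ φ ≤ π, 0 ≤ θ ≤ 2π.

The integrand, after substitution and multiplying by the volume element, becomes (3ρ^2) · ρ^2 sin(φ), so

    ∭_V (∇·F) dV = ∫_0^{2π} ∫_0^{π} ∫_0^{5} (3ρ^2) · ρ^2 sin(φ) dρ dφ dθ.

Inner (ρ from 0 to 5): 1875sin(φ).
Middle (φ from 0 to π): 3750.
Outer (θ from 0 to 2π): 7500π.

Therefore ∯_{∂V} F · n dS = 7500π.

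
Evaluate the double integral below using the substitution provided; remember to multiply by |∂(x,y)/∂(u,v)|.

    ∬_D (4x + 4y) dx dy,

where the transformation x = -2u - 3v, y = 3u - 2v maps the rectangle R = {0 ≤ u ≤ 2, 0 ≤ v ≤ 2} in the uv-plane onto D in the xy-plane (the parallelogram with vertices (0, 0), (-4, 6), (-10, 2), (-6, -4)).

Compute the Jacobian determinant of (x, y) with respect to (u, v):

    ∂(x,y)/∂(u,v) = | -2  -3 | = (-2)(-2) - (-3)(3) = 13.
                   | 3  -2 |

Its absolute value is |J| = 13 (the area scaling factor).

Substituting x = -2u - 3v, y = 3u - 2v into the integrand,

    4x + 4y → 4u - 20v,

so the integral becomes

    ∬_R (4u - 20v) · |J| du dv = ∫_0^2 ∫_0^2 (52u - 260v) dv du.

Inner (v): 104u - 520.
Outer (u): -832.

Therefore ∬_D (4x + 4y) dx dy = -832.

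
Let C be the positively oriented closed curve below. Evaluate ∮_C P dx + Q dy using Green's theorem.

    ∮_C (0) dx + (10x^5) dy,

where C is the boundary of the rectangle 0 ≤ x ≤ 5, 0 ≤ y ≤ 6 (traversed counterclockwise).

Green's theorem converts the closed line integral into a double integral over the enclosed region D:

    ∮_C P dx + Q dy = ∬_D (∂Q/∂x - ∂P/∂y) dA.

Here P = 0, Q = 10x^5, so

    ∂Q/∂x = 50x^4,    ∂P/∂y = 0,
    ∂Q/∂x - ∂P/∂y = 50x^4.

D is the region 0 ≤ x ≤ 5, 0 ≤ y ≤ 6. Evaluating the double integral:

    ∬_D (50x^4) dA = ∫_0^{5} ∫_0^{6} (50x^4) dy dx.

Inner (y from 0 to 6): 300x^4.
Outer (x from 0 to 5): 187500.

Therefore ∮_C P dx + Q dy = 187500.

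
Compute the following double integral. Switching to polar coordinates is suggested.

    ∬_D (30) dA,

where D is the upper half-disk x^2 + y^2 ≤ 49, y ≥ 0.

The region D is 0 ≤ r ≤ 7, 0 ≤ θ ≤ π in polar coordinates, where x = r cos(θ), y = r sin(θ), and dA = r dr dθ.

Under the substitution, the integrand becomes 30, so

    ∬_D (30) dA = ∫_{0}^{π} ∫_{0}^{7} (30) · r dr dθ.

Inner integral (in r): ∫_{0}^{7} (30) · r dr = 735.

Outer integral (in θ): ∫_{0}^{π} (735) dθ = 735π.

Therefore ∬_D (30) dA = 735π.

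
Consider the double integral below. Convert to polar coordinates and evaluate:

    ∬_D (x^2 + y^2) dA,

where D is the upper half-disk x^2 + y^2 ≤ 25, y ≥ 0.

The region D is 0 ≤ r ≤ 5, 0 ≤ θ ≤ π in polar coordinates, where x = r cos(θ), y = r sin(θ), and dA = r dr dθ.

Under the substitution, the integrand becomes r^2, so

    ∬_D (x^2 + y^2) dA = ∫_{0}^{π} ∫_{0}^{5} (r^2) · r dr dθ.

Inner integral (in r): ∫_{0}^{5} (r^2) · r dr = 625/4.

Outer integral (in θ): ∫_{0}^{π} (625/4) dθ = 625π/4.

Therefore ∬_D (x^2 + y^2) dA = 625π/4.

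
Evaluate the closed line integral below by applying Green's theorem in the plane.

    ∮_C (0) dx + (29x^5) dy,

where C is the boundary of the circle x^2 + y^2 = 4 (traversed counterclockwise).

Green's theorem converts the closed line integral into a double integral over the enclosed region D:

    ∮_C P dx + Q dy = ∬_D (∂Q/∂x - ∂P/∂y) dA.

Here P = 0, Q = 29x^5, so

    ∂Q/∂x = 145x^4,    ∂P/∂y = 0,
    ∂Q/∂x - ∂P/∂y = 145x^4.

D is the region x^2 + y^2 ≤ 4. Evaluating the double integral:

In polar coordinates (x = r cos θ, y = r sin θ, dA = r dr dθ) the integrand becomes 145r^4cos(θ)^4, so

    ∬_D (145x^4) dA = ∫_0^{2π} ∫_0^{2} (145r^4cos(θ)^4) · r dr dθ.

Inner (r from 0 to 2): 4640cos(θ)^4/3.
Outer (θ from 0 to 2π): 1160π.

Therefore ∮_C P dx + Q dy = 1160π.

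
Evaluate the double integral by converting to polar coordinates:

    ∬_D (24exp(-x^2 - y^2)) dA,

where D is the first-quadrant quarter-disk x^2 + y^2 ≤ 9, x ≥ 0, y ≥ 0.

The region D is 0 ≤ r ≤ 3, 0 ≤ θ ≤ π/2 in polar coordinates, where x = r cos(θ), y = r sin(θ), and dA = r dr dθ.

Under the substitution, the integrand becomes 24exp(-r^2), so

    ∬_D (24exp(-x^2 - y^2)) dA = ∫_{0}^{π/2} ∫_{0}^{3} (24exp(-r^2)) · r dr dθ.

Inner integral (in r): ∫_{0}^{3} (24exp(-r^2)) · r dr = 12 - 12exp(-9).

Outer integral (in θ): ∫_{0}^{π/2} (12 - 12exp(-9)) dθ = -6π exp(-9) + 6π.

Therefore ∬_D (24exp(-x^2 - y^2)) dA = -6π exp(-9) + 6π.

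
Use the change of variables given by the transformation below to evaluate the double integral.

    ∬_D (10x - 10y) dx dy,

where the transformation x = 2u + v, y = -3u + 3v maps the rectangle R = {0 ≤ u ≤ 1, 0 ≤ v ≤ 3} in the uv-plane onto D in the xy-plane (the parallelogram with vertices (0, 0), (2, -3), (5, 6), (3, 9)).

Compute the Jacobian determinant of (x, y) with respect to (u, v):

    ∂(x,y)/∂(u,v) = | 2  1 | = (2)(3) - (1)(-3) = 9.
                   | -3  3 |

Its absolute value is |J| = 9 (the area scaling factor).

Substituting x = 2u + v, y = -3u + 3v into the integrand,

    10x - 10y → 50u - 20v,

so the integral becomes

    ∬_R (50u - 20v) · |J| du dv = ∫_0^1 ∫_0^3 (450u - 180v) dv du.

Inner (v): 1350u - 810.
Outer (u): -135.

Therefore ∬_D (10x - 10y) dx dy = -135.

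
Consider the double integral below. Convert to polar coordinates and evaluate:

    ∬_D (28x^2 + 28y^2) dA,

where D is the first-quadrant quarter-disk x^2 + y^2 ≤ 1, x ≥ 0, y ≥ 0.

The region D is 0 ≤ r ≤ 1, 0 ≤ θ ≤ π/2 in polar coordinates, where x = r cos(θ), y = r sin(θ), and dA = r dr dθ.

Under the substitution, the integrand becomes 28r^2, so

    ∬_D (28x^2 + 28y^2) dA = ∫_{0}^{π/2} ∫_{0}^{1} (28r^2) · r dr dθ.

Inner integral (in r): ∫_{0}^{1} (28r^2) · r dr = 7.

Outer integral (in θ): ∫_{0}^{π/2} (7) dθ = 7π/2.

Therefore ∬_D (28x^2 + 28y^2) dA = 7π/2.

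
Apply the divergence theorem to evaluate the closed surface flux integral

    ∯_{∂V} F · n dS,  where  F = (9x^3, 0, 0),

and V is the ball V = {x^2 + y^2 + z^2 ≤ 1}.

By the divergence theorem,

    ∯_{∂V} F · n dS = ∭_V (∇ · F) dV.

Compute the divergence:
    ∇ · F = ∂F_x/∂x + ∂F_y/∂y + ∂F_z/∂z = 27x^2 + 0 + 0 = 27x^2.

In spherical coordinates, x = ρ sin(φ) cos(θ), y = ρ sin(φ) sin(θ), z = ρ cos(φ), dV = ρ^2 sin(φ) dρ dφ dθ, with 0 ≤ ρ ≤ 1, 0 ≤ φ ≤ π, 0 ≤ θ ≤ 2π.

The integrand, after substitution and multiplying by the volume element, becomes (27ρ^2sin(φ)^2cos(θ)^2) · ρ^2 sin(φ), so

    ∭_V (∇·F) dV = ∫_0^{2π} ∫_0^{π} ∫_0^{1} (27ρ^2sin(φ)^2cos(θ)^2) · ρ^2 sin(φ) dρ dφ dθ.

Inner (ρ from 0 to 1): 27sin(φ)^3cos(θ)^2/5.
Middle (φ from 0 to π): 36cos(θ)^2/5.
Outer (θ from 0 to 2π): 36π/5.

Therefore ∯_{∂V} F · n dS = 36π/5.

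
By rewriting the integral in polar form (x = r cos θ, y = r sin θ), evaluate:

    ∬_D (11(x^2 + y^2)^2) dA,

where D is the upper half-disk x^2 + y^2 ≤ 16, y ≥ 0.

The region D is 0 ≤ r ≤ 4, 0 ≤ θ ≤ π in polar coordinates, where x = r cos(θ), y = r sin(θ), and dA = r dr dθ.

Under the substitution, the integrand becomes 11r^4, so

    ∬_D (11(x^2 + y^2)^2) dA = ∫_{0}^{π} ∫_{0}^{4} (11r^4) · r dr dθ.

Inner integral (in r): ∫_{0}^{4} (11r^4) · r dr = 22528/3.

Outer integral (in θ): ∫_{0}^{π} (22528/3) dθ = 22528π/3.

Therefore ∬_D (11(x^2 + y^2)^2) dA = 22528π/3.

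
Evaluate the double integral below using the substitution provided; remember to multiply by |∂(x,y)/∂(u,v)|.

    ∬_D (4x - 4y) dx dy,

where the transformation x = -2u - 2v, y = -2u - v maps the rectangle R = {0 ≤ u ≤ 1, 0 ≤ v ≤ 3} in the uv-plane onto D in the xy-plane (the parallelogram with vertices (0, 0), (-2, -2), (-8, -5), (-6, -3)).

Compute the Jacobian determinant of (x, y) with respect to (u, v):

    ∂(x,y)/∂(u,v) = | -2  -2 | = (-2)(-1) - (-2)(-2) = -2.
                   | -2  -1 |

Its absolute value is |J| = 2 (the area scaling factor).

Substituting x = -2u - 2v, y = -2u - v into the integrand,

    4x - 4y → -4v,

so the integral becomes

    ∬_R (-4v) · |J| du dv = ∫_0^1 ∫_0^3 (-8v) dv du.

Inner (v): -36.
Outer (u): -36.

Therefore ∬_D (4x - 4y) dx dy = -36.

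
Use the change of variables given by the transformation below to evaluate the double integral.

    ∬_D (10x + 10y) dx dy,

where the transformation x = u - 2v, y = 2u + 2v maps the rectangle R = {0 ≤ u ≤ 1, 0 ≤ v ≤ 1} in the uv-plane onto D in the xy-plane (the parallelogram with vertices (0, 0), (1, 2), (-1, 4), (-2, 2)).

Compute the Jacobian determinant of (x, y) with respect to (u, v):

    ∂(x,y)/∂(u,v) = | 1  -2 | = (1)(2) - (-2)(2) = 6.
                   | 2  2 |

Its absolute value is |J| = 6 (the area scaling factor).

Substituting x = u - 2v, y = 2u + 2v into the integrand,

    10x + 10y → 30u,

so the integral becomes

    ∬_R (30u) · |J| du dv = ∫_0^1 ∫_0^1 (180u) dv du.

Inner (v): 180u.
Outer (u): 90.

Therefore ∬_D (10x + 10y) dx dy = 90.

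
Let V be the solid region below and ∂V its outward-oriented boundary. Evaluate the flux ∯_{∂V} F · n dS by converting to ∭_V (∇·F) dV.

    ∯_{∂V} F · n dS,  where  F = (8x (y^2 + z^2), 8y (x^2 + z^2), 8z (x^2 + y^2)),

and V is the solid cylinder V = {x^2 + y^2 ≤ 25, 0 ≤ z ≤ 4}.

By the divergence theorem,

    ∯_{∂V} F · n dS = ∭_V (∇ · F) dV.

Compute the divergence:
    ∇ · F = ∂F_x/∂x + ∂F_y/∂y + ∂F_z/∂z = 8y^2 + 8z^2 + 8x^2 + 8z^2 + 8x^2 + 8y^2 = 16x^2 + 16y^2 + 16z^2.

In cylindrical coordinates, x = r cos(θ), y = r sin(θ), z = z, dV = r dr dθ dz, with 0 ≤ r ≤ 5, 0 ≤ θ ≤ 2π, 0 ≤ z ≤ 4.

The integrand, after substitution and multiplying by the volume element, becomes (16r^2 + 16z^2) · r, so

    ∭_V (∇·F) dV = ∫_0^{2π} ∫_0^{5} ∫_0^{4} (16r^2 + 16z^2) · r dz dr dθ.

Inner (z from 0 to 4): 64r (r^2 + 16/3).
Middle (r from 0 to 5): 42800/3.
Outer (θ from 0 to 2π): 85600π/3.

Therefore ∯_{∂V} F · n dS = 85600π/3.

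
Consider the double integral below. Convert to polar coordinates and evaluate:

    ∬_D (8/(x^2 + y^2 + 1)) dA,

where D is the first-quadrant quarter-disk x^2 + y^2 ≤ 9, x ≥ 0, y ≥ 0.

The region D is 0 ≤ r ≤ 3, 0 ≤ θ ≤ π/2 in polar coordinates, where x = r cos(θ), y = r sin(θ), and dA = r dr dθ.

Under the substitution, the integrand becomes 8/(r^2 + 1), so

    ∬_D (8/(x^2 + y^2 + 1)) dA = ∫_{0}^{π/2} ∫_{0}^{3} (8/(r^2 + 1)) · r dr dθ.

Inner integral (in r): ∫_{0}^{3} (8/(r^2 + 1)) · r dr = log(10000).

Outer integral (in θ): ∫_{0}^{π/2} (log(10000)) dθ = 2π log(10).

Therefore ∬_D (8/(x^2 + y^2 + 1)) dA = 2π log(10).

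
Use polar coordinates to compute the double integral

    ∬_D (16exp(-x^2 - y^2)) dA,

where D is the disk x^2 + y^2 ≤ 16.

The region D is 0 ≤ r ≤ 4, 0 ≤ θ ≤ 2π in polar coordinates, where x = r cos(θ), y = r sin(θ), and dA = r dr dθ.

Under the substitution, the integrand becomes 16exp(-r^2), so

    ∬_D (16exp(-x^2 - y^2)) dA = ∫_{0}^{2π} ∫_{0}^{4} (16exp(-r^2)) · r dr dθ.

Inner integral (in r): ∫_{0}^{4} (16exp(-r^2)) · r dr = 8 - 8exp(-16).

Outer integral (in θ): ∫_{0}^{2π} (8 - 8exp(-16)) dθ = -16π exp(-16) + 16π.

Therefore ∬_D (16exp(-x^2 - y^2)) dA = -16π exp(-16) + 16π.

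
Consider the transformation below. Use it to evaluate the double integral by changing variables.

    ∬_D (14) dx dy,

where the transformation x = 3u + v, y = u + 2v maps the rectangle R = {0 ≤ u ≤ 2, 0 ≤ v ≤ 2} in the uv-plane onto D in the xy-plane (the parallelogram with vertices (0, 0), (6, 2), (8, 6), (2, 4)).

Compute the Jacobian determinant of (x, y) with respect to (u, v):

    ∂(x,y)/∂(u,v) = | 3  1 | = (3)(2) - (1)(1) = 5.
                   | 1  2 |

Its absolute value is |J| = 5 (the area scaling factor).

Substituting x = 3u + v, y = u + 2v into the integrand,

    14 → 14,

so the integral becomes

    ∬_R (14) · |J| du dv = ∫_0^2 ∫_0^2 (70) dv du.

Inner (v): 140.
Outer (u): 280.

Therefore ∬_D (14) dx dy = 280.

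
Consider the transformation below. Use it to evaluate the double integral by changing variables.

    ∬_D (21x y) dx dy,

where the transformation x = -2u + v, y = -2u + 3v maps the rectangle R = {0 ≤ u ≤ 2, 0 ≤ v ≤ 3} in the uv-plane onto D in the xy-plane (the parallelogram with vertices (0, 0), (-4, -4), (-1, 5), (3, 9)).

Compute the Jacobian determinant of (x, y) with respect to (u, v):

    ∂(x,y)/∂(u,v) = | -2  1 | = (-2)(3) - (1)(-2) = -4.
                   | -2  3 |

Its absolute value is |J| = 4 (the area scaling factor).

Substituting x = -2u + v, y = -2u + 3v into the integrand,

    21x y → 84u^2 - 168u v + 63v^2,

so the integral becomes

    ∬_R (84u^2 - 168u v + 63v^2) · |J| du dv = ∫_0^2 ∫_0^3 (336u^2 - 672u v + 252v^2) dv du.

Inner (v): 1008u^2 - 3024u + 2268.
Outer (u): 1176.

Therefore ∬_D (21x y) dx dy = 1176.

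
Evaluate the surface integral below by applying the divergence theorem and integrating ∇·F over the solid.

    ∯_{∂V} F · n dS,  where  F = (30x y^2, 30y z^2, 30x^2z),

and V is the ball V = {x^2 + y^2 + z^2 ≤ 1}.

By the divergence theorem,

    ∯_{∂V} F · n dS = ∭_V (∇ · F) dV.

Compute the divergence:
    ∇ · F = ∂F_x/∂x + ∂F_y/∂y + ∂F_z/∂z = 30y^2 + 30z^2 + 30x^2 = 30x^2 + 30y^2 + 30z^2.

In spherical coordinates, x = ρ sin(φ) cos(θ), y = ρ sin(φ) sin(θ), z = ρ cos(φ), dV = ρ^2 sin(φ) dρ dφ dθ, with 0 ≤ ρ ≤ 1, 0 ≤ φ ≤ π, 0 ≤ θ ≤ 2π.

The integrand, after substitution and multiplying by the volume element, becomes (30ρ^2) · ρ^2 sin(φ), so

    ∭_V (∇·F) dV = ∫_0^{2π} ∫_0^{π} ∫_0^{1} (30ρ^2) · ρ^2 sin(φ) dρ dφ dθ.

Inner (ρ from 0 to 1): 6sin(φ).
Middle (φ from 0 to π): 12.
Outer (θ from 0 to 2π): 24π.

Therefore ∯_{∂V} F · n dS = 24π.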